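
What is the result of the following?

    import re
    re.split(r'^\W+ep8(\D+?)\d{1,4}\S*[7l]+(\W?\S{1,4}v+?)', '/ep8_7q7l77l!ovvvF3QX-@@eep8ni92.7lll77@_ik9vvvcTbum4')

A `+?`/`*?`/`{m,n}?` starts at its minimum and grows only as far as needed for what follows to match.
With a capturing group present, the delimiter's captured portion is kept in the result list.

['', '_', '@_ik9v', 'vvcTbum4']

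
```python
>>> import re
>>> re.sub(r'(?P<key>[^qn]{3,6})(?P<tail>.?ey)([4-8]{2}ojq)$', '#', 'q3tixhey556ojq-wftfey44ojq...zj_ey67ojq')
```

'q3tixhey556ojq-wftfey44ojq#'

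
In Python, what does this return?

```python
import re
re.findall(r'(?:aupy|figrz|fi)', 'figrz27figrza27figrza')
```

['figrz', 'figrz', 'figrz']

Alternation isn't longest-match — the leftmost alternative that fits at this position is chosen.
No capturing groups, so `findall` returns the 3 full match strings.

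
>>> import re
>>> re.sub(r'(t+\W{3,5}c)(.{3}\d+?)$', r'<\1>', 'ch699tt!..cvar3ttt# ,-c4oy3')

'ch699tt!..cvar3<ttt# ,-c>'

The replacement refers to a captured group, so each match is rewritten using its own captured text.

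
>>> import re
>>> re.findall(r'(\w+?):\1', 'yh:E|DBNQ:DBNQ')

After group 1 captures some text, `\1` only succeeds where that same text appears again.
`findall` collects group 1 from the one match (1 total).

['DBNQ']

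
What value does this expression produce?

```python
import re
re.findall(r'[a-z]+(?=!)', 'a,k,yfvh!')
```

Because the assertion is zero-width, the text it checks is not consumed and won't appear in the result.
Matches: at [4:8] → 'yfvh'.
With no groups in the pattern, `findall` gives back each whole match — 1 here.

['yfvh']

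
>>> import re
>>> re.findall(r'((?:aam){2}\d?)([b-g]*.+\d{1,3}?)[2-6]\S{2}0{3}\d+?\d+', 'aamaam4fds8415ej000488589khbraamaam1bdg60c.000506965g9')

This matches the literal 'aam' repeated 2 times, then optionally a digit (captured); then zero or more of a character in [b-g], then one or more of any character, then 1 to 3 of a digit (lazy) (captured); then a character in [2-6], then exactly 2 of a non-whitespace character, then exactly 3 of a literal '0'; then one or more of a digit (lazy); then one or more of a digit.
Scanning left to right: at [0:25] match 'aamaam4fds8415ej000488589', groups = ('aamaam4', 'fds841').
With 2 capturing groups, `findall` returns a 2-tuple per match.

[('aamaam4', 'fds841')]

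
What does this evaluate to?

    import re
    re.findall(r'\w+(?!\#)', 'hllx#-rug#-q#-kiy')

['hll', 'ru', 'kiy']

`(?!…)`/`(?<!…)` only lets a position through if the neighbouring text does NOT match; no characters are consumed.
Walking the string: at [0:3] → 'hll'; at [6:8] → 'ru'; at [14:17] → 'kiy'.
Since nothing is captured, `findall` lists the 3 matched substrings directly.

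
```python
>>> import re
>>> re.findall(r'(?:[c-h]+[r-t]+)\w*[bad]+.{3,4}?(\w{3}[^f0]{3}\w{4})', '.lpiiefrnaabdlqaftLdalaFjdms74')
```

['dalaFjdms7']

This matches one or more of a character in [c-h], then one or more of a character in [r-t] (non-capturing group); then zero or more of a word character, then one or more of one of [bad], then 3 to 4 of any character (lazy); then exactly 3 of a word character, then exactly 3 of any character except [f0], then exactly 4 of a word character (captured).
Matches: at [5:29] match 'efrnaabdlqaftLdalaFjdms7', group 1 = 'dalaFjdms7'.
Because there's exactly one group, `findall` drops the full match and keeps group 1 from the one hit.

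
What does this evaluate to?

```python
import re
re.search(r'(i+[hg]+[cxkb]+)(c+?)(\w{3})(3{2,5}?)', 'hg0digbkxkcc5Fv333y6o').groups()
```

('igbkxkc', 'c', '5Fv', '33')

The match spans [4:17] → 'igbkxkcc5Fv33'.
Captured: group 1 = 'igbkxkc', group 2 = 'c', group 3 = '5Fv', group 4 = '33'.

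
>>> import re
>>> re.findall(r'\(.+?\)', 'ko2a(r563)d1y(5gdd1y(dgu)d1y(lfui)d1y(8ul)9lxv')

['(r563)', '(5gdd1y(dgu)', '(lfui)', '(8ul)']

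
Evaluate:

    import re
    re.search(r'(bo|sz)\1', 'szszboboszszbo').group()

A backreference is literal: `\1` must see the identical characters the first group matched.
`re.search` tries every starting position until one works.
The match spans [0:4] → 'szsz'.
Captured: group 1 = 'sz'.

'szsz'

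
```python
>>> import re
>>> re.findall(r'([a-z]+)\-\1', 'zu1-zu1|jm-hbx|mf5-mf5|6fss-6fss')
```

[]

`findall` collects group 1 from each match (0 total).
Nothing in the string satisfies the pattern, so the list is empty.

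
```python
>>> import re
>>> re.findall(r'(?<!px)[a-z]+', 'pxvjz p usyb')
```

['pxvjz', 'p', 'usyb']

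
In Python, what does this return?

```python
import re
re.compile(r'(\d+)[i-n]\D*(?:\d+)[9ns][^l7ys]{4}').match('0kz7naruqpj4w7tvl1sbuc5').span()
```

Pattern: one or more of a digit (captured); then a character in [i-n], then zero or more of a non-digit; then one or more of a digit (non-capturing group); then one of [9ns], then exactly 4 of any character except [l7ys].
`re.match` won't scan ahead — the pattern has to work from the very first character.
The match spans [0:9] → '0kz7naruq'.
Captured: group 1 = '0'.

(0, 9)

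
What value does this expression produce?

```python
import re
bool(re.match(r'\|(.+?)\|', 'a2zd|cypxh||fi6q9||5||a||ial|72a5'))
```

False

`match` is anchored at position 0; if the pattern doesn't fit there, it returns None.
Here the pattern fails at index 0, so the call returns None, and `bool(None)` is False.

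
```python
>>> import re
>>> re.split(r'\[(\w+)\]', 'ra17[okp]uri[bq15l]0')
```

['ra17', 'okp', 'uri', 'bq15l', '0']

The group in the pattern means `split` returns the separators' captures alongside the pieces.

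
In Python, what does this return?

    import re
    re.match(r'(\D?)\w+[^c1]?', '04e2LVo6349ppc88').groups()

('',)

The match spans [0:16] → '04e2LVo6349ppc88'.
Captured: group 1 = ''.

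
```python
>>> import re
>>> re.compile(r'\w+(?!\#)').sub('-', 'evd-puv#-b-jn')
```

'---v#----'

A negative assertion filters positions out without eating any characters.
Matches: at [0:3] → 'evd'; at [4:6] → 'pu'; at [9:10] → 'b'; at [11:13] → 'jn'.
Each match is replaced by '-'.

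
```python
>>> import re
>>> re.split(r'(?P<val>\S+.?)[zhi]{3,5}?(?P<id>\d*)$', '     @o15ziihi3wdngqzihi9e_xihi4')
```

The group in the pattern means `split` returns the separators' captures alongside the pieces.

['     ', '@o15ziihi3wdngqzihi9e_x', '4', '']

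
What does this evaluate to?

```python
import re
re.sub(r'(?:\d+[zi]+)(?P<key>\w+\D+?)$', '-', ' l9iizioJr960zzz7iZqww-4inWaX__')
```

`sub` substitutes '-' at each match site.

' l9iizioJr960zzz7iZqww--'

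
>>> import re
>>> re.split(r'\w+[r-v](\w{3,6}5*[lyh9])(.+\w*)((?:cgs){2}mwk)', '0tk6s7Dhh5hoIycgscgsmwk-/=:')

['', '7Dhh5h', 'oIy', 'cgscgsmwk', '-/=:']

The group in the pattern means `split` returns the separators' captures alongside the pieces.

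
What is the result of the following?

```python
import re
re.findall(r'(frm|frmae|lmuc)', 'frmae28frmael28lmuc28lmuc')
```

['frm', 'frm', 'lmuc', 'lmuc']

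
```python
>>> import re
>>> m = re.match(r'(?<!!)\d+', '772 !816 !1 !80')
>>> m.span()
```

A negative assertion filters positions out without eating any characters.
`re.match` won't scan ahead — the pattern has to work from the very first character.
The match spans [0:3] → '772'.

(0, 3)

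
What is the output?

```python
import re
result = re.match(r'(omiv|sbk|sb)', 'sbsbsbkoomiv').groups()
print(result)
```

('sb',)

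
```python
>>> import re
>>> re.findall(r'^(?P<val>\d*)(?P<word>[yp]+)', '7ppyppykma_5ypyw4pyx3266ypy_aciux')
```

[('7', 'ppyppy')]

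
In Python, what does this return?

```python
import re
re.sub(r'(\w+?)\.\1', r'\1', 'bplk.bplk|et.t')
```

'bplk|et'

A backreference is literal: `\1` must see the identical characters the first group matched.
Matches: at [0:9] → 'bplk.bplk'; at [11:14] → 't.t'.
The replacement refers to a captured group, so each match is rewritten using its own captured text.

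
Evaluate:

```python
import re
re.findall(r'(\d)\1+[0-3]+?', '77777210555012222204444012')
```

['7', '5', '2', '4']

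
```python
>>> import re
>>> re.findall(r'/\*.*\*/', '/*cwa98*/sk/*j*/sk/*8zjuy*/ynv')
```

['/*cwa98*/sk/*j*/sk/*8zjuy*/']

With no groups in the pattern, `findall` gives back each whole match — 1 here.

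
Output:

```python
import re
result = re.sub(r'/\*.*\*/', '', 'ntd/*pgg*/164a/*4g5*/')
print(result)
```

ntd

Matches: at [3:21] → '/*pgg*/164a/*4g5*/'.
`sub` substitutes '' at each match site.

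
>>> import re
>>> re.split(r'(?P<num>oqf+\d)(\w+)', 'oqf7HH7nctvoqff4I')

['', 'oqf7', 'HH7nctvoqff4I', '']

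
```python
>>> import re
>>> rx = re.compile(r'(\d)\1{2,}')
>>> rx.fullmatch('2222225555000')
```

None

`\1` is not a pattern — it's the concrete string captured by group 1, re-applied verbatim.
For `fullmatch`, every character of the input must be accounted for by the pattern.
Here there's no way to consume every character, so the call returns None.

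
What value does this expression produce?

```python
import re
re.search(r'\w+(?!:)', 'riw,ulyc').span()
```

(0, 3)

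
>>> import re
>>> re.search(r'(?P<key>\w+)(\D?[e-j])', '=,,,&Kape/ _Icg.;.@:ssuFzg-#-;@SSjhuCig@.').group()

The pattern matches one or more of a word character (captured as 'key'); then optionally a non-digit, then a character in [e-j] (captured).
`re.search` scans for the first position where the pattern succeeds.
The match spans [5:9] → 'Kape'.
Captured: group 1 = 'Kap', group 2 = 'e'.

'Kape'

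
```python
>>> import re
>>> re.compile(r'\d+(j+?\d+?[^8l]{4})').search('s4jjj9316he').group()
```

'4jjj9316h'

This matches one or more of a digit; then one or more of the literal 'j' (lazy), then one or more of a digit (lazy), then exactly 4 of any character except [8l] (captured).
`re.search` scans for the first position where the pattern succeeds.
The match spans [1:10] → '4jjj9316h'.
Captured: group 1 = 'jjj9316h'.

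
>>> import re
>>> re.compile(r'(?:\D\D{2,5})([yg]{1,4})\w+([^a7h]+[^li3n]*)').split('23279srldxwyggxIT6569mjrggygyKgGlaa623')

['23279', 'ygg', '3', '']

With a capturing group present, the delimiter's captured portion is kept in the result list.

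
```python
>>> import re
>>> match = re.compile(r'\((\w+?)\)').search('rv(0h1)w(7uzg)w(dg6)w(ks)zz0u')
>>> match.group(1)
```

'0h1'

`re.search` tries every starting position until one works.
The match spans [2:7] → '(0h1)'.
Captured: group 1 = '0h1'.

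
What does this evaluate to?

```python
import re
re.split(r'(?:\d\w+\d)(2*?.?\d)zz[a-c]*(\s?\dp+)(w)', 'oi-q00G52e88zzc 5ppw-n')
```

['oi-q', '8', ' 5pp', 'w', '-n']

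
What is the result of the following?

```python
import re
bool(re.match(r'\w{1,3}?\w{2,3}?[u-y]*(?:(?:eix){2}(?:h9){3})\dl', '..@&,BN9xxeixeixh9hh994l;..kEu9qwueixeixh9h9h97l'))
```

False

`re.match` only tries the pattern at the start of the string.
Here position 0 doesn't satisfy it, so the call returns None, and `bool(None)` is False.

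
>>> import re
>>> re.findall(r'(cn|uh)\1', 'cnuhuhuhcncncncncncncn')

['uh', 'cn', 'cn', 'cn']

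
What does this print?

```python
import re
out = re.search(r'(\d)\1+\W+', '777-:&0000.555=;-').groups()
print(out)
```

`\1` has to match the exact text group 1 already captured.
Unlike `match`, `search` isn't anchored — it looks for the pattern anywhere in the string.
The match spans [0:6] → '777-:&'.
Captured: group 1 = '7'.

('7',)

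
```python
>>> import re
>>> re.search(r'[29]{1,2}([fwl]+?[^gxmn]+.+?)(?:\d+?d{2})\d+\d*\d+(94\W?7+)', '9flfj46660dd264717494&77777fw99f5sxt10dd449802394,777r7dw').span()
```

The pattern matches 1 to 2 of one of [29]; then one or more of one of [fwl] (lazy), then one or more of any character except [gxmn], then one or more of any character (lazy) (captured); then one or more of a digit (lazy), then exactly 2 of the literal 'd' (non-capturing group); then one or more of a digit, then zero or more of a digit, then one or more of a digit; then the literal '94', then optionally a non-word character, then one or more of the literal '7' (captured).
`re.search` tries every starting position until one works.
The match spans [0:53] → '9flfj46660dd264717494&77777fw99f5sxt10dd449802394,777'.
Captured: group 1 = 'flfj46660dd264717494&77777fw99f5sxt', group 2 = '94,777'.

(0, 53)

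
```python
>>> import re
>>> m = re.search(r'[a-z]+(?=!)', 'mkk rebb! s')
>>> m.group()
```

'rebb'

Because the assertion is zero-width, the text it checks is not consumed and won't appear in the result.
Unlike `match`, `search` isn't anchored — it looks for the pattern anywhere in the string.
The match spans [4:8] → 'rebb'.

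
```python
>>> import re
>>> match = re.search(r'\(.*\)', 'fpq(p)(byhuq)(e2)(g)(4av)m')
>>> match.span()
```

The match spans [3:25] → '(p)(byhuq)(e2)(g)(4av)'.

(3, 25)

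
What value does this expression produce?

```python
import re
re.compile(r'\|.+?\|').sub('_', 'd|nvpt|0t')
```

'd_0t'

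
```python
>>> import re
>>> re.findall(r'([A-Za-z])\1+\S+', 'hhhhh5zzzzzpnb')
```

The backreference `\1` re-matches whatever the first group consumed, character for character.
`findall` collects group 1 from the one match (1 total).

['h']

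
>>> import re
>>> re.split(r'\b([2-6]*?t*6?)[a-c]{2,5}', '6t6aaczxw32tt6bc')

['', '6t6', 'zxw32tt6bc']

This matches a word boundary (`\b`, zero-width); then zero or more of a character in [2-6] (lazy), then zero or more of the literal 't', then optionally a literal '6' (captured); then 2 to 5 of a character in [a-c].
Matches to split on: at [0:6] → '6t6aac'.
The group in the pattern means `split` returns the separators' captures alongside the pieces.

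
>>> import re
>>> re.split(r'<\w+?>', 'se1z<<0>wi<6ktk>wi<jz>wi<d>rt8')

Splitting on the pattern gives 5 pieces.

['se1z<', 'wi', 'wi', 'wi', 'rt8']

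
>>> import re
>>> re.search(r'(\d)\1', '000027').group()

After group 1 captures some text, `\1` only succeeds where that same text appears again.
`search` walks the string left to right and returns the first match it finds.
The match spans [0:2] → '00'.
Captured: group 1 = '0'.

'00'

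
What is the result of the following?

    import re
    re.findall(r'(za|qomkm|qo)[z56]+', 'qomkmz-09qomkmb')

Matches: at [0:6] match 'qomkmz', group 1 = 'qomkm'.
One capturing group, so `findall` returns just the captured substring from the one match — 1 in all.

['qomkm']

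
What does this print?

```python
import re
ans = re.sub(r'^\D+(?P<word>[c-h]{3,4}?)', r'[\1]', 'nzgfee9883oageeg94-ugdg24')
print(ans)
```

[fee]9883oageeg94-ugdg24

The replacement refers to a captured group, so each match is rewritten using its own captured text.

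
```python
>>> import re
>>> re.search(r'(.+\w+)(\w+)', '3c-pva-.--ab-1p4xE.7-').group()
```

'3c-pva-.--ab-1p4xE'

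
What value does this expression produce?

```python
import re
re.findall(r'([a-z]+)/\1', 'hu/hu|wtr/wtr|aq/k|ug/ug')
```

['hu', 'wtr', 'ug']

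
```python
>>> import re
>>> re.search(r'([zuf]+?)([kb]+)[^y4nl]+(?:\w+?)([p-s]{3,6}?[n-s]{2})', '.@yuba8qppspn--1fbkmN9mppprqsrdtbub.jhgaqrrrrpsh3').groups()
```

The pattern matches one or more of one of [zuf] (lazy) (captured); then one or more of one of [kb] (captured); then one or more of any character except [y4nl]; then one or more of a word character (lazy) (non-capturing group); then 3 to 6 of a character in [p-s] (lazy), then exactly 2 of a character in [n-s] (captured).
`re.search` scans for the first position where the pattern succeeds.
The match spans [3:13] → 'uba8qppspn'.
Captured: group 1 = 'u', group 2 = 'b', group 3 = 'ppspn'.

('u', 'b', 'ppspn')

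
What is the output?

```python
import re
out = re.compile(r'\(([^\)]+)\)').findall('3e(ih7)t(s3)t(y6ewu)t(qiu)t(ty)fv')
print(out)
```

['ih7', 's3', 'y6ewu', 'qiu', 'ty']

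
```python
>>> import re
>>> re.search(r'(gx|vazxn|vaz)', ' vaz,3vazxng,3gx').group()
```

`re.search` scans for the first position where the pattern succeeds.
The match spans [1:4] → 'vaz'.
Captured: group 1 = 'vaz'.

'vaz'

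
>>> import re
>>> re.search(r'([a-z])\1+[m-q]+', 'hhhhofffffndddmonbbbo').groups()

A backreference is literal: `\1` must see the identical characters the first group matched.
Unlike `match`, `search` isn't anchored — it looks for the pattern anywhere in the string.
The match spans [0:5] → 'hhhho'.
Captured: group 1 = 'h'.

('h',)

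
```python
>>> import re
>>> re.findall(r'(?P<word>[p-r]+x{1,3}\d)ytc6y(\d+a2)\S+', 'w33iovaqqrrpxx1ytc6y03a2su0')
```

[('qqrrpxx1', '03a2')]

The pattern matches one or more of a character in [p-r], then 1 to 3 of the literal 'x', then a digit (captured as 'word'); then the literal 'ytc', then the literal '6y'; then one or more of a digit, then the literal 'a2' (captured); then one or more of a non-whitespace character.
Matches: at [7:27] match 'qqrrpxx1ytc6y03a2su0', groups = ('qqrrpxx1', '03a2').
Multiple groups make `findall` return tuples — one 2-tuple for the one match.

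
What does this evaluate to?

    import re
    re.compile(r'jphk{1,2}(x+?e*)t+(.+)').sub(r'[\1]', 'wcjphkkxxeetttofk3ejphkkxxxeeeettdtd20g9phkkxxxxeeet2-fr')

'wc[xxee]'

The pattern matches the literal 'jph', then 1 to 2 of the literal 'k'; then one or more of the literal 'x' (lazy), then zero or more of the literal 'e' (captured); then one or more of a literal 't'; then one or more of any character (captured).
Matches: at [2:56] → 'jphkkxxeetttofk3ejphkkxxxeeeettdtd20g9phkkxxxxeeet2-fr'.
`\1` in the replacement pulls in group 1's text for each match.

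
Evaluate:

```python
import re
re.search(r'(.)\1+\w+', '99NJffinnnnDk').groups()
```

('9',)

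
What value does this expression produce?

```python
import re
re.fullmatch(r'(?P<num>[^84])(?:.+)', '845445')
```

This matches any character except [84] (captured as 'num'); then one or more of any character (non-capturing group).
`fullmatch` succeeds only if the pattern covers the string from start to end.
Here there's no way to consume every character, so the call returns None.

None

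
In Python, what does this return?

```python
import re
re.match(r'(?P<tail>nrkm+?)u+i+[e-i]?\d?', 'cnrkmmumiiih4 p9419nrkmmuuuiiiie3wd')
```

None

This matches the literal 'nrk', then one or more of the literal 'm' (lazy) (captured as 'tail'); then one or more of a literal 'u', then one or more of a literal 'i'; then optionally a character in [e-i], then optionally a digit.
With `match`, the pattern is implicitly anchored at the beginning.
Here the pattern fails at index 0, so the call returns None.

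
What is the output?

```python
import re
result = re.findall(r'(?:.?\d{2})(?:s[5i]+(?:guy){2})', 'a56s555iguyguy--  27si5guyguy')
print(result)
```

['a56s555iguyguy', ' 27si5guyguy']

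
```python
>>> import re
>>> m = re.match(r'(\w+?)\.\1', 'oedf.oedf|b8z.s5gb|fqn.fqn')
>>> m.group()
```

'oedf.oedf'

`re.match` only tries the pattern at the start of the string.
The match spans [0:9] → 'oedf.oedf'.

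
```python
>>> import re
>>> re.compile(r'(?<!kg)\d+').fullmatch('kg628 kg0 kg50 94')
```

`(?!…)`/`(?<!…)` only lets a position through if the neighbouring text does NOT match; no characters are consumed.
`re.fullmatch` is like wrapping the pattern in `^…$` (in single-line mode).
Here there's no way to consume every character, so the call returns None.

None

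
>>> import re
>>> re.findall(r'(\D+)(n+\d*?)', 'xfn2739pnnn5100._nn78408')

The `?` after the quantifier makes it lazy — it takes as little as possible before letting the rest of the pattern try.
`findall` packs the 2 group values into a tuple for every match.

[('xf', 'n'), ('pnn', 'n'), ('._n', 'n')]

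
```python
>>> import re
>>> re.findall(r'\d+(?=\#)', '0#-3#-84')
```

The positive lookaround only admits positions where the adjacent text matches; those characters stay outside the span.
`findall` yields the raw match text (2 of them) because the pattern has no groups.

['0', '3']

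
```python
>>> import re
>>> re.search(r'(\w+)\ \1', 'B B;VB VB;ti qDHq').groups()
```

('B',)

The match spans [0:3] → 'B B'.
Captured: group 1 = 'B'.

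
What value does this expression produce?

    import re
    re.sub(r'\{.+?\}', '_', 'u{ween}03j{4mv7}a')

'u_03j_a'

`sub` substitutes '_' at each match site.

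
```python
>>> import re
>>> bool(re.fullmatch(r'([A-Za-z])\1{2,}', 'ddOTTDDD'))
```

`\1` is not a pattern — it's the concrete string captured by group 1, re-applied verbatim.
For `fullmatch`, every character of the input must be accounted for by the pattern.
Here the pattern can't cover the whole string, so the call returns None, and `bool(None)` is False.

False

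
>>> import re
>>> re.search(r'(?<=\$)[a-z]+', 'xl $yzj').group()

The lookaround is zero-width — it requires the adjacent text to match without consuming it, so the asserted text isn't part of the match.
Unlike `match`, `search` isn't anchored — it looks for the pattern anywhere in the string.
The match spans [4:7] → 'yzj'.

'yzj'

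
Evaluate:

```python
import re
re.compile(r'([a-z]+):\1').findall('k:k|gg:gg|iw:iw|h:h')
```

['k', 'gg', 'iw', 'h']

After group 1 captures some text, `\1` only succeeds where that same text appears again.
One capturing group, so `findall` returns just the captured substring from each match — 4 in all.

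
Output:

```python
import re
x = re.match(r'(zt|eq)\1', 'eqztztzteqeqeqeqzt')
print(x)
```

None

After group 1 captures some text, `\1` only succeeds where that same text appears again.
`re.match` only tries the pattern at the start of the string.
Here the pattern fails at index 0, so the call returns None.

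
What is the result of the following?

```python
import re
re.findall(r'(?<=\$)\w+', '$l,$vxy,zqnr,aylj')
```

['l', 'vxy']

The positive lookaround only admits positions where the adjacent text matches; those characters stay outside the span.
With no groups in the pattern, `findall` gives back each whole match — 2 here.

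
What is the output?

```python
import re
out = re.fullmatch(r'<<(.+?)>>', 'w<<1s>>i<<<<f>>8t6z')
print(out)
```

None

For `fullmatch`, every character of the input must be accounted for by the pattern.
Here the pattern can't cover the whole string, so the call returns None.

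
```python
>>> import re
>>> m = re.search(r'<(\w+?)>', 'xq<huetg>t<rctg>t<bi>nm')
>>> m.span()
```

(2, 9)

The match spans [2:9] → '<huetg>'.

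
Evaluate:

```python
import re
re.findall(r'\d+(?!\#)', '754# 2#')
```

`(?!…)`/`(?<!…)` only lets a position through if the neighbouring text does NOT match; no characters are consumed.
Walking the string: at [0:2] → '75'.
No capturing groups, so `findall` returns the 1 full match string.

['75']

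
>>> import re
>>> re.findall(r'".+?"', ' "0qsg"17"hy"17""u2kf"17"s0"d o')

Walking the string: at [1:7] → '"0qsg"'; at [9:13] → '"hy"'; at [15:22] → '""u2kf"'; at [24:28] → '"s0"'.
`findall` yields the raw match text (4 of them) because the pattern has no groups.

['"0qsg"', '"hy"', '""u2kf"', '"s0"']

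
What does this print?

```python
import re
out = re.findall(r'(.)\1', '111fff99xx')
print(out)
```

After group 1 captures some text, `\1` only succeeds where that same text appears again.
One capturing group, so `findall` returns just the captured substring from each match — 4 in all.

['1', 'f', '9', 'x']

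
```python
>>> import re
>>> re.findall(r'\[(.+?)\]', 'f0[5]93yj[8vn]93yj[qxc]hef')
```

Lazy quantifiers expand one character at a time until the remainder of the pattern can match.
With a single group, `findall` returns only what that group captured — 3 items.

['5', '8vn', 'qxc']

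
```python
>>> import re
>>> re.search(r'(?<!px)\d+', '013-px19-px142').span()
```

Because the assertion is negative and zero-width, positions next to the forbidden text are skipped.
`re.search` scans for the first position where the pattern succeeds.
The match spans [0:3] → '013'.

(0, 3)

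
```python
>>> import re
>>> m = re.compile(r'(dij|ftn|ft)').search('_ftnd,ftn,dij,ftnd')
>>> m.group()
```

'ftn'

The regex engine tests alternatives in the order written; an earlier branch that matches wins even if a later one would match more.
Unlike `match`, `search` isn't anchored — it looks for the pattern anywhere in the string.
The match spans [1:4] → 'ftn'.
Captured: group 1 = 'ftn'.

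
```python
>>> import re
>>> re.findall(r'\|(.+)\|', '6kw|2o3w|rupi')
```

['2o3w']

With a single group, `findall` returns only what that group captured — 1 item.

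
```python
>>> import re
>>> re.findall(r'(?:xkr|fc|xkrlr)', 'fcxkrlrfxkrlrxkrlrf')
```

['fc', 'xkr', 'xkr', 'xkr']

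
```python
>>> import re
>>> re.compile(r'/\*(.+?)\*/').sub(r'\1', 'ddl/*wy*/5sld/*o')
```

'ddlwy5sld/*o'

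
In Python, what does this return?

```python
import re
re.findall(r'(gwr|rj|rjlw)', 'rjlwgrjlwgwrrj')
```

The regex engine tests alternatives in the order written; an earlier branch that matches wins even if a later one would match more.
With a single group, `findall` returns only what that group captured — 4 items.

['rj', 'rj', 'gwr', 'rj']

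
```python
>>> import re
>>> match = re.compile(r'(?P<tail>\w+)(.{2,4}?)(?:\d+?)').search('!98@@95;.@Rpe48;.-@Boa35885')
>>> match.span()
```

This matches one or more of a word character (captured as 'tail'); then 2 to 4 of any character (lazy) (captured); then one or more of a digit (lazy) (non-capturing group).
A `+?`/`*?`/`{m,n}?` starts at its minimum and grows only as far as needed for what follows to match.
`search` walks the string left to right and returns the first match it finds.
The match spans [1:6] → '98@@9'.
Captured: group 1 = '98', group 2 = '@@'.

(1, 6)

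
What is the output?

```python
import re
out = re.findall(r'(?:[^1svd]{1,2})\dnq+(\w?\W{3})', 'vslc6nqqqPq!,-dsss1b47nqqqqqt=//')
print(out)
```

['t=//']

This matches 1 to 2 of any character except [1svd] (non-capturing group); then a digit, then a literal 'n', then one or more of the literal 'q'; then optionally a word character, then exactly 3 of a non-word character (captured).
Matches: at [19:32] match 'b47nqqqqqt=//', group 1 = 't=//'.
With a single group, `findall` returns only what that group captured — 1 item.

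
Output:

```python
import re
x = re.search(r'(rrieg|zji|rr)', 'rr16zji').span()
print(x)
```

The match spans [0:2] → 'rr'.

(0, 2)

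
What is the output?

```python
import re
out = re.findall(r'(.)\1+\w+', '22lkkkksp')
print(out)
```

`\1` is not a pattern — it's the concrete string captured by group 1, re-applied verbatim.
Scanning left to right: at [0:9] match '22lkkkksp', group 1 = '2'.
One capturing group, so `findall` returns just the captured substring from the one match — 1 in all.

['2']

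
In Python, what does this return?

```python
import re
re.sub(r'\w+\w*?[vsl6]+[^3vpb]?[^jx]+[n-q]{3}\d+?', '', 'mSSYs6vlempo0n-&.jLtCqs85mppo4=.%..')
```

'mSSYs6vlempo0n-&.=.%..'

The pattern matches one or more of a word character, then zero or more of a word character (lazy); then one or more of one of [vsl6], then optionally any character except [3vpb]; then one or more of any character except [jx], then exactly 3 of a character in [n-q], then one or more of a digit (lazy).
Matches: at [17:30] → 'jLtCqs85mppo4'.
Every occurrence is swapped for ''.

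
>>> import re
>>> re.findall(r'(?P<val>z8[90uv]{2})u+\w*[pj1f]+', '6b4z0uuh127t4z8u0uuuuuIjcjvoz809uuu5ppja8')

Pattern: the literal 'z8', then exactly 2 of one of [90uv] (captured as 'val'); then one or more of a literal 'u', then zero or more of a word character, then one or more of one of [pj1f].
Walking the string: at [13:39] match 'z8u0uuuuuIjcjvoz809uuu5ppj', group 1 = 'z8u0'.
With a single group, `findall` returns only what that group captured — 1 item.

['z8u0']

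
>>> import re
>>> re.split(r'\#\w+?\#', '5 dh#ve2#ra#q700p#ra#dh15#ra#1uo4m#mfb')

['5 dh', 'ra', 'ra', 'ra', 'mfb']

Splitting on the pattern gives 5 pieces.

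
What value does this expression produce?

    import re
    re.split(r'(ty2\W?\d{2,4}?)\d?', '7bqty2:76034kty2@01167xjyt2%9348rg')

['7bq', 'ty2:76', '34k', 'ty2@01', '67xjyt2%9348rg']

The pattern matches the literal 'ty2', then optionally a non-word character, then 2 to 4 of a digit (lazy) (captured); then optionally a digit.
With a capturing group present, the delimiter's captured portion is kept in the result list.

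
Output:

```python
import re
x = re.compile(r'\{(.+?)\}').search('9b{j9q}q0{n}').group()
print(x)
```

A `+?`/`*?`/`{m,n}?` starts at its minimum and grows only as far as needed for what follows to match.
Unlike `match`, `search` isn't anchored — it looks for the pattern anywhere in the string.
The match spans [2:7] → '{j9q}'.
Captured: group 1 = 'j9q'.

{j9q}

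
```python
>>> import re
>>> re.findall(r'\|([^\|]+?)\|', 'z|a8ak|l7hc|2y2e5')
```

['a8ak']

Scanning left to right: at [1:7] match '|a8ak|', group 1 = 'a8ak'.
One capturing group, so `findall` returns just the captured substring from the one match — 1 in all.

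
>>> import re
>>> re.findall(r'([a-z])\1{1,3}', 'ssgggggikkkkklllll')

['s', 'g', 'k', 'l']

After group 1 captures some text, `\1` only succeeds where that same text appears again.
Matches: at [0:2] match 'ss', group 1 = 's'; at [2:6] match 'gggg', group 1 = 'g'; at [8:12] match 'kkkk', group 1 = 'k'; at [13:17] match 'llll', group 1 = 'l'.
One capturing group, so `findall` returns just the captured substring from each match — 4 in all.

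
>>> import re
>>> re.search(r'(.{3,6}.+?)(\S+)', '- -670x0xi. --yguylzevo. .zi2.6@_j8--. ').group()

'- -670x0xi.'

This matches 3 to 6 of any character, then one or more of any character (lazy) (captured); then one or more of a non-whitespace character (captured).
A non-greedy quantifier consumes as few characters as it can — just enough that the remainder of the pattern still matches from where it stops; whatever follows it matches normally.
`re.search` tries every starting position until one works.
The match spans [0:11] → '- -670x0xi.'.
Captured: group 1 = '- -670x', group 2 = '0xi.'.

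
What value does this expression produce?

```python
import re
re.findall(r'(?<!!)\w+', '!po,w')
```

['o', 'w']

The negative lookahead/lookbehind blocks any match where the forbidden context is present.
Scanning left to right: at [2:3] → 'o'; at [4:5] → 'w'.
`findall` yields the raw match text (2 of them) because the pattern has no groups.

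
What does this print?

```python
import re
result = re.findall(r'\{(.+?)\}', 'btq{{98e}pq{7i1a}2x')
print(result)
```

['{98e', '7i1a']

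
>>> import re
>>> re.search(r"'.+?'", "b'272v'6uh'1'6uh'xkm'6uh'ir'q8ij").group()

"'272v'"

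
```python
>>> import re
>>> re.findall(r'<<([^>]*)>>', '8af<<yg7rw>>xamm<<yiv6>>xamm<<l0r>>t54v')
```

['yg7rw', 'yiv6', 'l0r']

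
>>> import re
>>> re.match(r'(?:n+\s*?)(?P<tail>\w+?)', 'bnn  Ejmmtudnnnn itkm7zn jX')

This matches one or more of the literal 'n', then zero or more of whitespace (lazy) (non-capturing group); then one or more of a word character (lazy) (captured as 'tail').
`re.match` won't scan ahead — the pattern has to work from the very first character.
Here the pattern fails at index 0, so the call returns None.

None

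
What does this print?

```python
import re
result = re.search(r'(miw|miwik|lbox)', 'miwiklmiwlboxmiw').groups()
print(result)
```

('miw',)

The regex engine tests alternatives in the order written; an earlier branch that matches wins even if a later one would match more.
`re.search` scans for the first position where the pattern succeeds.
The match spans [0:3] → 'miw'.
Captured: group 1 = 'miw'.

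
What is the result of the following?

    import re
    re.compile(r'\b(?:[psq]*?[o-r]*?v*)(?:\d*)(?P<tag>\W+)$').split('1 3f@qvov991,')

['1 3f@qvov991', ',', '']

Because the pattern has a capturing group, `split` also inserts each captured text between the pieces.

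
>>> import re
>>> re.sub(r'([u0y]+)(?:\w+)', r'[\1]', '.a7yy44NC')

Pattern: one or more of one of [u0y] (captured); then one or more of a word character (non-capturing group).
Matches: at [3:9] → 'yy44NC'.
`\1` in the replacement pulls in group 1's text for each match.

'.a7[yy]'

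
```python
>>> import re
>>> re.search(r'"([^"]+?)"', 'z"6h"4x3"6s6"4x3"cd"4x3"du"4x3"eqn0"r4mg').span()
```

(1, 5)

`re.search` scans for the first position where the pattern succeeds.
The match spans [1:5] → '"6h"'.
Captured: group 1 = '6h'.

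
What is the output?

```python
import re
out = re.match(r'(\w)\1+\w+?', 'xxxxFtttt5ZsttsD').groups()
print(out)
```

('x',)

The match spans [0:5] → 'xxxxF'.
Captured: group 1 = 'x'.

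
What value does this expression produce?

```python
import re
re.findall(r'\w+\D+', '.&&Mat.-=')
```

The pattern matches one or more of a word character; then one or more of a non-digit.
Scanning left to right: at [3:9] → 'Mat.-='.
With no groups in the pattern, `findall` gives back each whole match — 1 here.

['Mat.-=']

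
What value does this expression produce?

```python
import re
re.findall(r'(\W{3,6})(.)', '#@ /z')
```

[('#@ /', 'z')]

This matches 3 to 6 of a non-word character (captured); then any character (captured).
Scanning left to right: at [0:5] match '#@ /z', groups = ('#@ /', 'z').
With 2 capturing groups, `findall` returns a 2-tuple per match.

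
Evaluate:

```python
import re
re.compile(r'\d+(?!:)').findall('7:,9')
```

Because the assertion is negative and zero-width, positions next to the forbidden text are skipped.
Scanning left to right: at [3:4] → '9'.
No capturing groups, so `findall` returns the 1 full match string.

['9']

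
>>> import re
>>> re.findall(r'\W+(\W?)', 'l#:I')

`findall` collects group 1 from the one match (1 total).

['']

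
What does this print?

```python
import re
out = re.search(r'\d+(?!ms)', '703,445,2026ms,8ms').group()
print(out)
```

703

A negative assertion filters positions out without eating any characters.
The match spans [0:3] → '703'.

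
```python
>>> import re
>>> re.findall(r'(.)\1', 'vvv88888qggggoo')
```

['v', '8', '8', 'g', 'g', 'o']

`\1` has to match the exact text group 1 already captured.
One capturing group, so `findall` returns just the captured substring from each match — 6 in all.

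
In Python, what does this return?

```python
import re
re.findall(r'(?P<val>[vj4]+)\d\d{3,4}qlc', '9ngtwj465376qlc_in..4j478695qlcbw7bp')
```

['j4', '4j4']

Pattern: one or more of one of [vj4] (captured as 'val'); then a digit, then 3 to 4 of a digit, then the literal 'qlc'.
Matches: at [5:15] match 'j465376qlc', group 1 = 'j4'; at [20:31] match '4j478695qlc', group 1 = '4j4'.
`findall` collects group 1 from each match (2 total).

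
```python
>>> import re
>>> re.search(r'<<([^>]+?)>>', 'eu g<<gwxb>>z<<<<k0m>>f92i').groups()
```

`re.search` scans for the first position where the pattern succeeds.
The match spans [4:12] → '<<gwxb>>'.
Captured: group 1 = 'gwxb'.

('gwxb',)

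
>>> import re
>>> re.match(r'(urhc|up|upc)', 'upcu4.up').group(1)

'up'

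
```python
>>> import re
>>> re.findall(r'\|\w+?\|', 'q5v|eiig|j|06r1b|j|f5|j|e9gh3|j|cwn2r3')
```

Scanning left to right: at [3:9] → '|eiig|'; at [10:17] → '|06r1b|'; at [18:22] → '|f5|'; at [23:30] → '|e9gh3|'.
No capturing groups, so `findall` returns the 4 full match strings.

['|eiig|', '|06r1b|', '|f5|', '|e9gh3|']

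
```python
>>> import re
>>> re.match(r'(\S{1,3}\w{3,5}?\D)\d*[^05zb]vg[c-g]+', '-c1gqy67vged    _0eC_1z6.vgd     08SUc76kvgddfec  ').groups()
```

Pattern: 1 to 3 of a non-whitespace character, then 3 to 5 of a word character (lazy), then a non-digit (captured); then zero or more of a digit, then any character except [05zb], then the literal 'vg'; then one or more of a character in [c-g].
`re.match` only tries the pattern at the start of the string.
The match spans [0:12] → '-c1gqy67vged'.
Captured: group 1 = '-c1gqy'.

('-c1gqy',)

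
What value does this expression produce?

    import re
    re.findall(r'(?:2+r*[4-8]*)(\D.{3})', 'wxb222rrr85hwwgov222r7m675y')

['hwwg', 'm675']

The pattern matches one or more of the literal '2', then zero or more of the literal 'r', then zero or more of a character in [4-8] (non-capturing group); then a non-digit, then exactly 3 of any character (captured).
Matches: at [3:15] match '222rrr85hwwg', group 1 = 'hwwg'; at [17:26] match '222r7m675', group 1 = 'm675'.
One capturing group, so `findall` returns just the captured substring from each match — 2 in all.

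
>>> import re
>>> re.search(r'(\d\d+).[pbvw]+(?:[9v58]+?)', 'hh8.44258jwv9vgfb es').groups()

('44258',)

The pattern matches a digit, then one or more of a digit (captured); then any character, then one or more of one of [pbvw]; then one or more of one of [9v58] (lazy) (non-capturing group).
A `+?`/`*?`/`{m,n}?` starts at its minimum and grows only as far as needed for what follows to match.
`re.search` tries every starting position until one works.
The match spans [4:13] → '44258jwv9'.
Captured: group 1 = '44258'.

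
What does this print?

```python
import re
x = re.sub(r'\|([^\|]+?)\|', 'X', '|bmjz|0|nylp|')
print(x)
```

Each match is replaced by 'X'.

X0X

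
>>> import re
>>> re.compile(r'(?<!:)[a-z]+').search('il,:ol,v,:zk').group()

'il'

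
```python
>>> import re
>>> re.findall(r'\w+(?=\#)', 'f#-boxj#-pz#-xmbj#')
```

['f', 'boxj', 'pz', 'xmbj']

Because the assertion is zero-width, the text it checks is not consumed and won't appear in the result.
Matches: at [0:1] → 'f'; at [3:7] → 'boxj'; at [9:11] → 'pz'; at [13:17] → 'xmbj'.
With no groups in the pattern, `findall` gives back each whole match — 4 here.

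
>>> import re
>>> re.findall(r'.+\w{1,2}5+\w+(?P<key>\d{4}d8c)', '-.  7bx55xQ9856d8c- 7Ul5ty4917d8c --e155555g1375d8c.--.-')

['1375d8c']

This matches one or more of any character, then 1 to 2 of a word character, then one or more of the literal '5'; then one or more of a word character; then exactly 4 of a digit, then the literal 'd8c' (captured as 'key').
Because there's exactly one group, `findall` drops the full match and keeps group 1 from the one hit.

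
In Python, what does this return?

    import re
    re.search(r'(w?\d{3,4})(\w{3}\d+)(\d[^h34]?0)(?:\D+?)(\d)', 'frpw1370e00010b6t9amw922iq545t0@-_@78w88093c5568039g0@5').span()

The match spans [3:16] → 'w1370e00010b6'.

(3, 16)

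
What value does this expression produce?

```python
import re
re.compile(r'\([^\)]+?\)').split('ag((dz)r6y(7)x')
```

['ag', 'r6y', 'x']

Matches to split on: at [2:7] → '((dz)'; at [10:13] → '(7)'.
Each match becomes a cut point; 3 segments remain.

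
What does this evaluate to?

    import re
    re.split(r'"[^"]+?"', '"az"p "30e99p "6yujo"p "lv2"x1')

['', 'p ', '6yujo', 'lv2"x1']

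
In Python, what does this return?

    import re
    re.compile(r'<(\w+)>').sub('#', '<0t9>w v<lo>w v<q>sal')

'#w v#w v#sal'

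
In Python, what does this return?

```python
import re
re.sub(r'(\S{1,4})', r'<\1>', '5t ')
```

`\1` in the replacement pulls in group 1's text for each match.

'<5t> '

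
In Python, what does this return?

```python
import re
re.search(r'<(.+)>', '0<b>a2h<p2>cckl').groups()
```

('b>a2h<p2',)

The match spans [1:11] → '<b>a2h<p2>'.
Captured: group 1 = 'b>a2h<p2'.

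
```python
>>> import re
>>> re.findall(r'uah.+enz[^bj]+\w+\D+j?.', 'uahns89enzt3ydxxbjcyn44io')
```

['uahns89enzt3ydxxbjcyn44io']

Pattern: the literal 'uah', then one or more of any character, then the literal 'enz'; then one or more of any character except [bj], then one or more of a word character, then one or more of a non-digit; then optionally the literal 'j', then any character.
Matches: at [0:25] → 'uahns89enzt3ydxxbjcyn44io'.
No capturing groups, so `findall` returns the 1 full match string.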